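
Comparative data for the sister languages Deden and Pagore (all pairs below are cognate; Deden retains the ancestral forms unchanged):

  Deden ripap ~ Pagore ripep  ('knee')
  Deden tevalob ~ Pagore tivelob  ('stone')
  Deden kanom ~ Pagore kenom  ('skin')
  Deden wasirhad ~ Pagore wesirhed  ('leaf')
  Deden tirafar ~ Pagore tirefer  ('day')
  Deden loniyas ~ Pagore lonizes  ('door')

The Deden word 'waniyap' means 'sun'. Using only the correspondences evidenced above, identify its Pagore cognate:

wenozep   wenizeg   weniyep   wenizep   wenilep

kanom ~ kenom — Deden a corresponds to Pagore e after a consonant, before a nasal.
loniyas ~ lonizes — Deden y corresponds to Pagore z between vowels (before a back vowel).
ripap ~ ripep — Deden a corresponds to Pagore e after a consonant, before a labial obstruent.
Applying these to Deden 'waniyap':
  waniyap → weniyap   (a→e after a consonant, before a nasal)
  weniyap → wenizap   (y→z between vowels (before a back vowel))
  wenizap → wenizep   (a→e after a consonant, before a labial obstruent)
So the Pagore cognate is 'wenizep'.

wenizep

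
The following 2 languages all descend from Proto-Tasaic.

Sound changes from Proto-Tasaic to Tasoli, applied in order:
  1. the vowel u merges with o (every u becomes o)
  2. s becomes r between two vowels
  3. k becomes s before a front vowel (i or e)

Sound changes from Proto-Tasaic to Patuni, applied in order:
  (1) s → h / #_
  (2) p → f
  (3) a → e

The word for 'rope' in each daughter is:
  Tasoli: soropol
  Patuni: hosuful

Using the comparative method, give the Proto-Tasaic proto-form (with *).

Position 5: Tasoli has p, Patuni has f. Tasoli preserves p here (none of its changes turn any other segment into p), so the proto-segment is *p.
Position 1: Tasoli has s, Patuni has h. Taking the neighbouring segments as reconstructed: Tasoli s can only go back to *s; Patuni h could go back to *s or *h — the one source consistent with every daughter is *s.
Position 3: Tasoli has r, Patuni has s. Patuni preserves s here (none of its changes turn any other segment into s), so the proto-segment is *s.
Verify the candidate proto-form against each daughter:
Tasoli: *sosupul
  sosupul → sosopol   [vowel merger]
  sosopol → soropol   [rhotacism]
  soropol (rule 3 does not apply)
  giving Tasoli soropol.
Patuni: *sosupul
  sosupul → hosupul   [debuccalisation]
  hosupul → hosuful   [unconditioned shift]
  hosuful (rule 3 does not apply)
  giving Patuni hosuful.
Only *sosupul yields all of Tasoli soropol, Patuni hosuful.

*sosupul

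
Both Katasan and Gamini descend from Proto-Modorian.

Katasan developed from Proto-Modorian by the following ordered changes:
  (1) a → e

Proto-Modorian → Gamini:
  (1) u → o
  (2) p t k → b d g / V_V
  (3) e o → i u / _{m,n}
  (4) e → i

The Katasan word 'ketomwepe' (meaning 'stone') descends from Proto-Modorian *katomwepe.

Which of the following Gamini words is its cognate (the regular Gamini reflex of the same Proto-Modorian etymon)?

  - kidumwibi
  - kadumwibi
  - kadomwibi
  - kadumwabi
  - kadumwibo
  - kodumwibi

kadumwibi

Gamini: start from *katomwepe.
  rule 1: no change — katomwepe
  rule 2 (intervocalic voicing): katomwepe → kadomwebe
  rule 3 (pre-nasal raising): kadomwebe → kadumwebe
  rule 4 (vowel merger): kadumwebe → kadumwibi
  ⇒ Gamini kadumwibi
Only 'kadumwibi' matches the regular Gamini development of *katomwepe.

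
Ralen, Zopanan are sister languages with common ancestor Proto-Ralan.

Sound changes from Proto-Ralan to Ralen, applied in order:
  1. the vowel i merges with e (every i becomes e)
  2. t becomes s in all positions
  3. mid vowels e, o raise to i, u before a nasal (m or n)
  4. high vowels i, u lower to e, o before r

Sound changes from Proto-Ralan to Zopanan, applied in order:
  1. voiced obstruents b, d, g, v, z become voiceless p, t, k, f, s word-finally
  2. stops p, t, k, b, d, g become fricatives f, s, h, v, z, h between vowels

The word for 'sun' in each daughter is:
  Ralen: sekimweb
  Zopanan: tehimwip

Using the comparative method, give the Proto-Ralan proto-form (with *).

*tekimwib

Position 8: Ralen has b, Zopanan has p. Ralen preserves b here (none of its changes turn any other segment into b), so the proto-segment is *b.
Position 7: Ralen has e, Zopanan has i. Zopanan preserves i here (none of its changes turn any other segment into i), so the proto-segment is *i.
Position 1: Ralen has s, Zopanan has t. Taking the neighbouring segments as reconstructed: Ralen s could go back to *t or *s; Zopanan t can only go back to *t — the one source consistent with every daughter is *t.
Continuing position by position gives *tekimwib; check it forward:
Ralen: start from *tekimwib.
  rule 1 (vowel merger): tekimwib → tekemweb
  rule 2 (unconditioned shift): tekemweb → sekemweb
  rule 3 (pre-nasal raising): sekemweb → sekimweb
  rule 4: no change — sekimweb
  ⇒ Ralen sekimweb
Zopanan: start from *tekimwib.
  rule 1 (final devoicing): tekimwib → tekimwip
  rule 2 (intervocalic lenition): tekimwip → tehimwip
  ⇒ Zopanan tehimwip
*tekimwib is the unique common source.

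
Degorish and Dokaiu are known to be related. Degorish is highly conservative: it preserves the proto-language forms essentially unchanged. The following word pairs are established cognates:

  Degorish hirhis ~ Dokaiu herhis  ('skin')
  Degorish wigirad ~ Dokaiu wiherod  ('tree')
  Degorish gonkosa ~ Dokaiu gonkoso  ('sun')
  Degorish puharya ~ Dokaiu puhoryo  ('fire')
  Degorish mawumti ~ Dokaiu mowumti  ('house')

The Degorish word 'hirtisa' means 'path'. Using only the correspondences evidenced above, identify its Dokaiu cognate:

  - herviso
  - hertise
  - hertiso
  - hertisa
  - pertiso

hertiso

hirhis ~ herhis, wigirad ~ wiherod — Degorish i corresponds to Dokaiu e after a consonant, before r.
gonkosa ~ gonkoso, puharya ~ puhoryo — Degorish a corresponds to Dokaiu o word-finally.
Applying these to Degorish 'hirtisa':
  hirtisa → hertisa   (i→e after a consonant, before r)
  hertisa → hertiso   (a→o word-finally)
So the Dokaiu cognate is 'hertiso'.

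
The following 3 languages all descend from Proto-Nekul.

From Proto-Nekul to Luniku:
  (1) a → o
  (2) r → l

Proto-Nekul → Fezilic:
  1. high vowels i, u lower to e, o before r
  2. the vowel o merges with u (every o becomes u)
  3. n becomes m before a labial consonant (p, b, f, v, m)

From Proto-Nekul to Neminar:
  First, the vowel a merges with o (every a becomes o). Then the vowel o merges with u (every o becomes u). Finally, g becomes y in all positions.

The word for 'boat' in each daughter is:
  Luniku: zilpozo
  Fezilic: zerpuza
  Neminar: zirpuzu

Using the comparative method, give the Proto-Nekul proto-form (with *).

Position 7: Luniku has o, Fezilic has a, Neminar has u. Fezilic preserves a here (none of its changes turn any other segment into a), so the proto-segment is *a.
Position 5: Luniku has o, Fezilic has u, Neminar has u. Taking the neighbouring segments as reconstructed: Luniku o could go back to *a or *o; Fezilic u could go back to *o or *u; Neminar u could go back to *a or *o or *u — the one source consistent with every daughter is *o.
Position 2: Luniku has i, Fezilic has e, Neminar has i. Luniku preserves i here (none of its changes turn any other segment into i), so the proto-segment is *i.
This points to *zirpoza. Verify forward in each daughter:
Luniku: *zirpoza > zirpozo > zilpozo  (by vowel merger, unconditioned shift)
Fezilic: *zirpoza
  zirpoza → zerpoza   [pre-rhotic lowering]
  zerpoza → zerpuza   [vowel merger]
  zerpuza (rule 3 does not apply)
  giving Fezilic zerpuza.
Neminar: *zirpoza > zirpozo > zirpuzu  (by vowel merger, vowel merger)
Only *zirpoza yields all of Luniku zilpozo, Fezilic zerpuza, Neminar zirpuzu.

*zirpoza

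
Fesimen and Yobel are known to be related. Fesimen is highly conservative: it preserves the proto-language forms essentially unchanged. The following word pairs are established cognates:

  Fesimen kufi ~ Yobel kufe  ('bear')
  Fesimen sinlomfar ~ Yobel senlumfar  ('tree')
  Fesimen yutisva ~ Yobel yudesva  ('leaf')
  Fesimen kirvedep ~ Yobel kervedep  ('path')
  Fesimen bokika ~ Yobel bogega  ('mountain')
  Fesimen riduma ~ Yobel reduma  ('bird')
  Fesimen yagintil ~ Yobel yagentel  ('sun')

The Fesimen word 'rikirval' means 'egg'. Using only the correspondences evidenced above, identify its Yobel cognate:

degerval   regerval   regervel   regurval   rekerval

yutisva ~ yudesva, bokika ~ bogega — Fesimen i corresponds to Yobel e after a consonant, before a consonant other than r, m, n, p, b, f, v.
bokika ~ bogega — Fesimen k corresponds to Yobel g between vowels (before a front vowel).
kirvedep ~ kervedep — Fesimen i corresponds to Yobel e after a consonant, before r.
Applying these to Fesimen 'rikirval':
  rikirval → rekirval   (i→e after a consonant, before a consonant other than r, m, n, p, b, f, v)
  rekirval → regirval   (k→g between vowels (before a front vowel))
  regirval → regerval   (i→e after a consonant, before r)
So the Yobel cognate is 'regerval'.

regerval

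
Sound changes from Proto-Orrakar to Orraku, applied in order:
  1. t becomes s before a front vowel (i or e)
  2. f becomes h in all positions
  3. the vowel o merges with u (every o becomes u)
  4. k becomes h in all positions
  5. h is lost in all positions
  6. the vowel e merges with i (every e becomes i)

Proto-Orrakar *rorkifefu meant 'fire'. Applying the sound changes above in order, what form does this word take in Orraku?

Orraku: start from *rorkifefu.
  rule 1: no change — rorkifefu
  rule 2 (unconditioned shift): rorkifefu → rorkihehu
  rule 3 (vowel merger): rorkihehu → rurkihehu
  rule 4 (unconditioned shift): rurkihehu → rurhihehu
  rule 5 (h-loss): rurhihehu → rurieu
  rule 6 (vowel merger): rurieu → ruriiu
  ⇒ Orraku ruriiu

ruriiu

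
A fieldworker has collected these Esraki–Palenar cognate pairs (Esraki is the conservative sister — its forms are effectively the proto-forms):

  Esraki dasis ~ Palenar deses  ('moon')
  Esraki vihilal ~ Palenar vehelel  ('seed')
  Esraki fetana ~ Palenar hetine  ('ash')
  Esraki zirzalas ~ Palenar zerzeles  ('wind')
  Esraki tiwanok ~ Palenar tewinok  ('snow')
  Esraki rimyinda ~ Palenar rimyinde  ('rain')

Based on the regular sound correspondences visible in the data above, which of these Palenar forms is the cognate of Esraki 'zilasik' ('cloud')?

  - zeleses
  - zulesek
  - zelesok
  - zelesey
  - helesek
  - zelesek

zelesek

dasis ~ deses, vihilal ~ vehelel — Esraki i corresponds to Palenar e after a consonant, before a consonant other than r, m, n, p, b, f, v.
dasis ~ deses, vihilal ~ vehelel — Esraki a corresponds to Palenar e after a consonant, before a consonant other than r, m, n, p, b, f, v.
Applying these to Esraki 'zilasik':
  zilasik → zelasik   (i→e after a consonant, before a consonant other than r, m, n, p, b, f, v)
  zelasik → zelesik   (a→e after a consonant, before a consonant other than r, m, n, p, b, f, v)
  zelesik → zelesek   (i→e after a consonant, before a consonant other than r, m, n, p, b, f, v)
So the Palenar cognate is 'zelesek'.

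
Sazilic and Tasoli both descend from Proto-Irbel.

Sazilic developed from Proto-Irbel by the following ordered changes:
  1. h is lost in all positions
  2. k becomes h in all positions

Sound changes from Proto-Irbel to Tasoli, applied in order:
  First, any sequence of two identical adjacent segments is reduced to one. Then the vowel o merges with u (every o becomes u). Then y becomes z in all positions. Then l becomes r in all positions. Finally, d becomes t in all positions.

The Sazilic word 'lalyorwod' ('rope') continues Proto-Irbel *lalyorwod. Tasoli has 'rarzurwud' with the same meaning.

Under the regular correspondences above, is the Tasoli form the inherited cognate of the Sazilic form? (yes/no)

Derive the expected Tasoli reflex of *lalyorwod:
Tasoli: *lalyorwod > lalyurwud > lalzurwud > rarzurwud > rarzurwut  (by vowel merger, unconditioned shift, unconditioned shift, unconditioned shift)
The regular Tasoli reflex would be 'rarzurwut', but the attested form is 'rarzurwud'. The correspondence is irregular, so they are not cognates (the Tasoli form has a different source).

no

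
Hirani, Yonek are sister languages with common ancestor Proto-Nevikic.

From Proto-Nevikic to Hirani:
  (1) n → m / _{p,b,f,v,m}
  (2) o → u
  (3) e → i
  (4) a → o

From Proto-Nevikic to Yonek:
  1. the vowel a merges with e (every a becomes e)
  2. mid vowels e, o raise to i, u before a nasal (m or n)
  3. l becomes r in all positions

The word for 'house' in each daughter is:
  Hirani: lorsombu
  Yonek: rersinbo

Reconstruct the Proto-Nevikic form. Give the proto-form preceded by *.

Position 8: Hirani has u, Yonek has o. Yonek preserves o here (none of its changes turn any other segment into o), so the proto-segment is *o.
Position 5: Hirani has o, Yonek has i. In Hirani, o can only continue *a, so the proto-segment is *a.
Position 2: Hirani has o, Yonek has e. In Hirani, o can only continue *a, so the proto-segment is *a.
This points to *larsanbo. Verify forward in each daughter:
Hirani: *larsanbo > larsambo > larsambu > lorsombu  (by nasal place assimilation, vowel merger, vowel merger)
Yonek: start from *larsanbo.
  rule 1 (vowel merger): larsanbo → lersenbo
  rule 2 (pre-nasal raising): lersenbo → lersinbo
  rule 3 (unconditioned shift): lersinbo → rersinbo
  ⇒ Yonek rersinbo
*larsanbo is the unique common source.

*larsanbo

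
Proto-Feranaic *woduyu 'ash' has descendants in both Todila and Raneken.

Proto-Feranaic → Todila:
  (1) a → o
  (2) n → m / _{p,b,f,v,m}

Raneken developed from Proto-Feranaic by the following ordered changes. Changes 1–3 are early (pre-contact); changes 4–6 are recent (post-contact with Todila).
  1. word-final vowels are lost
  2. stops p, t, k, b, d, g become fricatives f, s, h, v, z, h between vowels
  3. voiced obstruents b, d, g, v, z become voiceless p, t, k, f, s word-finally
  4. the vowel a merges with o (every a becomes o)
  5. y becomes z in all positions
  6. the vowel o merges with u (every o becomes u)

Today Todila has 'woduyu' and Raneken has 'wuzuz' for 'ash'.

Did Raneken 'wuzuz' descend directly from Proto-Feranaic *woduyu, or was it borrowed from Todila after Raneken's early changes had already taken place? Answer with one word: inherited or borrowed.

inherited

If inherited, *woduyu would pass through all of Raneken's changes:
Raneken: *woduyu
  woduyu → woduy   [apocope]
  woduy → wozuy   [intervocalic lenition]
  wozuy (rule 3 does not apply)
  wozuy (rule 4 does not apply)
  wozuy → wozuz   [unconditioned shift]
  wozuz → wuzuz   [vowel merger]
  giving Raneken wuzuz.
If borrowed from Todila 'woduyu' after the early changes, it would undergo only the recent ones:
  rule 4 (vowel merger): no change (woduyu)
  rule 5 (unconditioned shift): woduyu → woduzu
  rule 6 (vowel merger): woduzu → wuduzu
  ⇒ as a loan: wuduzu
Raneken 'wuzuz' matches the inherited outcome exactly, so it is an inherited cognate, not a loan.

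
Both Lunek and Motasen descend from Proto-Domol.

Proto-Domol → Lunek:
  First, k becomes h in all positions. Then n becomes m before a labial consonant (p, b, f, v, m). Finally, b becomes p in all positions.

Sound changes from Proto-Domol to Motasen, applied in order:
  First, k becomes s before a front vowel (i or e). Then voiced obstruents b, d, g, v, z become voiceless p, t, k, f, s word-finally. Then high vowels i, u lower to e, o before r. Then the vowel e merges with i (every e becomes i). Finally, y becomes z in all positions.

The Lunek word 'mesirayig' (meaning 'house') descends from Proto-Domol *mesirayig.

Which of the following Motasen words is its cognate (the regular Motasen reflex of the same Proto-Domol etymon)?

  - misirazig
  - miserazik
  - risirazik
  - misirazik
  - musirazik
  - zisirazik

misirazik

Motasen: *mesirayig
  mesirayig (rule 1 does not apply)
  mesirayig → mesirayik   [final devoicing]
  mesirayik → meserayik   [pre-rhotic lowering]
  meserayik → misirayik   [vowel merger]
  misirayik → misirazik   [unconditioned shift]
  giving Motasen misirazik.
Only 'misirazik' matches the regular Motasen development of *mesirayig.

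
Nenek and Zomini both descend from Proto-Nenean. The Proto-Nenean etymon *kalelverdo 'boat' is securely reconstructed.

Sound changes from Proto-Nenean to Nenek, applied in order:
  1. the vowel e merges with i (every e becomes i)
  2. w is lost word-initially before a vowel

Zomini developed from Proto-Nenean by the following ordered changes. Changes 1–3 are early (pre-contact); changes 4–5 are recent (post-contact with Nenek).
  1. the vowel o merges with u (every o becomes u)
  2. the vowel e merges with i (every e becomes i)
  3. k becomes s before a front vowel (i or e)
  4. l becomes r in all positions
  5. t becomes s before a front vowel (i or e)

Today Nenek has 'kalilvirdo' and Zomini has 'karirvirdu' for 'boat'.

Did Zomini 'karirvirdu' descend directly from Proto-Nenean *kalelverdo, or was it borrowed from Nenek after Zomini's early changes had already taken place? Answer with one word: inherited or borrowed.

If inherited, *kalelverdo would pass through all of Zomini's changes:
Zomini: start from *kalelverdo.
  rule 1 (vowel merger): kalelverdo → kalelverdu
  rule 2 (vowel merger): kalelverdu → kalilvirdu
  rule 3: no change — kalilvirdu
  rule 4 (unconditioned shift): kalilvirdu → karirvirdu
  rule 5: no change — karirvirdu
  ⇒ Zomini karirvirdu
If borrowed from Nenek 'kalilvirdo' after the early changes, it would undergo only the recent ones:
  rule 4 (unconditioned shift): kalilvirdo → karirvirdo
  rule 5 (palatalisation): no change (karirvirdo)
  ⇒ as a loan: karirvirdo
Zomini 'karirvirdu' matches the inherited outcome exactly, so it is an inherited cognate, not a loan.

inherited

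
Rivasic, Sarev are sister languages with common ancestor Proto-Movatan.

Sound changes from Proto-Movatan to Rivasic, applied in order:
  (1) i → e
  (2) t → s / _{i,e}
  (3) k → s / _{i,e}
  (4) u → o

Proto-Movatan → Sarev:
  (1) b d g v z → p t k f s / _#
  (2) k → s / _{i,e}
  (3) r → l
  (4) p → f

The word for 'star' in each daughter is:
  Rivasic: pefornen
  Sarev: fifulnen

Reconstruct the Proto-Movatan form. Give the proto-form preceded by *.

Position 5: Rivasic has r, Sarev has l. Rivasic preserves r here (none of its changes turn any other segment into r), so the proto-segment is *r.
Position 1: Rivasic has p, Sarev has f. Rivasic preserves p here (none of its changes turn any other segment into p), so the proto-segment is *p.
Continuing position by position gives *pifurnen; check it forward:
Rivasic: start from *pifurnen.
  rule 1 (vowel merger): pifurnen → pefurnen
  rule 2: no change — pefurnen
  rule 3: no change — pefurnen
  rule 4 (vowel merger): pefurnen → pefornen
  ⇒ Rivasic pefornen
Sarev: *pifurnen > pifulnen > fifulnen  (by unconditioned shift, unconditioned shift)
No other proto-form is consistent with every reflex, so the reconstruction is *pifurnen.

*pifurnen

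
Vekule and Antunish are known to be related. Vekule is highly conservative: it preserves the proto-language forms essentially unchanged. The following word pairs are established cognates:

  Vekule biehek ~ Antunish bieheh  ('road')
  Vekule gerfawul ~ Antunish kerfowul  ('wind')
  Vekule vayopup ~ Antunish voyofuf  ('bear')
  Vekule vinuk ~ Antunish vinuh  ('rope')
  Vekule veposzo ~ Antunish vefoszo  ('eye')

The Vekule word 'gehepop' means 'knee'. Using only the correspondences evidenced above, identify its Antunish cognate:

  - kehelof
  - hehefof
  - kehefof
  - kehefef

kehefof

gerfawul ~ kerfowul — Vekule g corresponds to Antunish k word-initially before a front vowel.
veposzo ~ vefoszo — Vekule p corresponds to Antunish f between vowels (before a back vowel).
vayopup ~ voyofuf — Vekule p corresponds to Antunish f word-finally.
Applying these to Vekule 'gehepop':
  gehepop → kehepop   (g→k word-initially before a front vowel)
  kehepop → kehefop   (p→f between vowels (before a back vowel))
  kehefop → kehefof   (p→f word-finally)
So the Antunish cognate is 'kehefof'.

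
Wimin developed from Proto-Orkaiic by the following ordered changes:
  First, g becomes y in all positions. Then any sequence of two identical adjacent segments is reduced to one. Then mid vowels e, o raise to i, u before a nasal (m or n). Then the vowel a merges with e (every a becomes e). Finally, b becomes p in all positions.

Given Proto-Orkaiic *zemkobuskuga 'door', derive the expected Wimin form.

zimkopuskuye

Wimin: start from *zemkobuskuga.
  rule 1 (unconditioned shift): zemkobuskuga → zemkobuskuya
  rule 2: no change — zemkobuskuya
  rule 3 (pre-nasal raising): zemkobuskuya → zimkobuskuya
  rule 4 (vowel merger): zimkobuskuya → zimkobuskuye
  rule 5 (unconditioned shift): zimkobuskuye → zimkopuskuye
  ⇒ Wimin zimkopuskuye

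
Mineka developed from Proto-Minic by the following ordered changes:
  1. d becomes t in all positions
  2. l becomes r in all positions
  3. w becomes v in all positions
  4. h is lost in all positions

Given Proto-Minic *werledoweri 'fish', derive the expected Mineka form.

verretoveri

Mineka: *werledoweri > werletoweri > werretoweri > verretoveri  (by unconditioned shift, unconditioned shift, unconditioned shift)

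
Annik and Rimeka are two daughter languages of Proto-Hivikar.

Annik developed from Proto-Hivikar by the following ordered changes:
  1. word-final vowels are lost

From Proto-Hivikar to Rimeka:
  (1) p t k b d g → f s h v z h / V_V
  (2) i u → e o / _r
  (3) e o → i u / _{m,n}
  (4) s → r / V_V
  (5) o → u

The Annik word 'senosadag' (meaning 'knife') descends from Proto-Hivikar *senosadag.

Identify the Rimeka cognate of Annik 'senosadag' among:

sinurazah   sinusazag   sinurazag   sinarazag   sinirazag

sinurazag

Rimeka: *senosadag
  senosadag → senosazag   [intervocalic lenition]
  senosazag (rule 2 does not apply)
  senosazag → sinosazag   [pre-nasal raising]
  sinosazag → sinorazag   [rhotacism]
  sinorazag → sinurazag   [vowel merger]
  giving Rimeka sinurazag.
Among the options, 'sinurazag' alone shows every Rimeka change applied in order.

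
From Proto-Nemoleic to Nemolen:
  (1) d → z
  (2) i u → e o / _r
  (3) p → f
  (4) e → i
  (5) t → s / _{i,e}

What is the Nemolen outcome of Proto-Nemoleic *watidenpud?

wasizinfuz

Nemolen: *watidenpud
  watidenpud → watizenpuz   [unconditioned shift]
  watizenpuz (rule 2 does not apply)
  watizenpuz → watizenfuz   [unconditioned shift]
  watizenfuz → watizinfuz   [vowel merger]
  watizinfuz → wasizinfuz   [palatalisation]
  giving Nemolen wasizinfuz.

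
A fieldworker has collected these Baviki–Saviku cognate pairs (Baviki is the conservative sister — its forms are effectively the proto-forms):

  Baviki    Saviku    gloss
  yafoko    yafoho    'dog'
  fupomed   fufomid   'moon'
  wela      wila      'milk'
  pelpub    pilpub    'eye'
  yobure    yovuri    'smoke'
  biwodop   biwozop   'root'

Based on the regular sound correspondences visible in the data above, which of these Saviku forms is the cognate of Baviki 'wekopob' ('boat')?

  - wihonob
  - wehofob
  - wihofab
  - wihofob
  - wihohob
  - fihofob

wihofob

fupomed ~ fufomid, wela ~ wila — Baviki e corresponds to Saviku i after a consonant, before a consonant other than r, m, n, p, b, f, v.
yafoko ~ yafoho — Baviki k corresponds to Saviku h between vowels (before a back vowel).
fupomed ~ fufomid — Baviki p corresponds to Saviku f between vowels (before a back vowel).
Applying these to Baviki 'wekopob':
  wekopob → wikopob   (e→i after a consonant, before a consonant other than r, m, n, p, b, f, v)
  wikopob → wihopob   (k→h between vowels (before a back vowel))
  wihopob → wihofob   (p→f between vowels (before a back vowel))
So the Saviku cognate is 'wihofob'.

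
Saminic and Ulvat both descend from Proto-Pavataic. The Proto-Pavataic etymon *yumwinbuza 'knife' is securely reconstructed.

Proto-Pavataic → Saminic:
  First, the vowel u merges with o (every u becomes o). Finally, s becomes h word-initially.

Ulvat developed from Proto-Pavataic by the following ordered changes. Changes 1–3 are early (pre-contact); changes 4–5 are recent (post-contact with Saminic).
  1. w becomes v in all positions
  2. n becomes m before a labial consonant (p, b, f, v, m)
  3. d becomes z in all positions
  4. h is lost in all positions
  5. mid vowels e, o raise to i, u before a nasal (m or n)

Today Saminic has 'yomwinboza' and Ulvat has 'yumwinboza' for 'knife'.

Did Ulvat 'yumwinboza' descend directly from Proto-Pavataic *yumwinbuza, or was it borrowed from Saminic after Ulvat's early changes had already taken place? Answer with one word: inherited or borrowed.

If inherited, *yumwinbuza would pass through all of Ulvat's changes:
Ulvat: *yumwinbuza > yumvinbuza > yumvimbuza  (by unconditioned shift, nasal place assimilation)
If borrowed from Saminic 'yomwinboza' after the early changes, it would undergo only the recent ones:
  rule 4 (h-loss): no change (yomwinboza)
  rule 5 (pre-nasal raising): yomwinboza → yumwinboza
  ⇒ as a loan: yumwinboza
Ulvat 'yumwinboza' matches the loan outcome 'yumwinboza', not the inherited 'yumvimbuza' — it skipped the early Ulvat changes, so it was borrowed from Saminic.

borrowed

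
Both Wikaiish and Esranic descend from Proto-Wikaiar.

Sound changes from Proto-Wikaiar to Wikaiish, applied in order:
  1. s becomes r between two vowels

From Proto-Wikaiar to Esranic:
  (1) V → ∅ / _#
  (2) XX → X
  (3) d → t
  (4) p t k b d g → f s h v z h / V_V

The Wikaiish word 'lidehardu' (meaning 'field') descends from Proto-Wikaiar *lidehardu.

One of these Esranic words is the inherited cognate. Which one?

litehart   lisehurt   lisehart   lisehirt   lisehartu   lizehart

Esranic: *lidehardu
  lidehardu → lidehard   [apocope]
  lidehard (rule 2 does not apply)
  lidehard → litehart   [unconditioned shift]
  litehart → lisehart   [intervocalic lenition]
  giving Esranic lisehart.
Among the options, 'lisehart' alone shows every Esranic change applied in order.

lisehart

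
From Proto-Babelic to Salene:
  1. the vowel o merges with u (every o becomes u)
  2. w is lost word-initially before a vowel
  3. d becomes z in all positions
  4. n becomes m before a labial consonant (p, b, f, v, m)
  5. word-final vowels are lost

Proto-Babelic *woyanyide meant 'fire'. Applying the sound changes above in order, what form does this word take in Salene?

uyanyiz

Salene: *woyanyide
  woyanyide → wuyanyide   [vowel merger]
  wuyanyide → uyanyide   [glide loss]
  uyanyide → uyanyize   [unconditioned shift]
  uyanyize (rule 4 does not apply)
  uyanyize → uyanyiz   [apocope]
  giving Salene uyanyiz.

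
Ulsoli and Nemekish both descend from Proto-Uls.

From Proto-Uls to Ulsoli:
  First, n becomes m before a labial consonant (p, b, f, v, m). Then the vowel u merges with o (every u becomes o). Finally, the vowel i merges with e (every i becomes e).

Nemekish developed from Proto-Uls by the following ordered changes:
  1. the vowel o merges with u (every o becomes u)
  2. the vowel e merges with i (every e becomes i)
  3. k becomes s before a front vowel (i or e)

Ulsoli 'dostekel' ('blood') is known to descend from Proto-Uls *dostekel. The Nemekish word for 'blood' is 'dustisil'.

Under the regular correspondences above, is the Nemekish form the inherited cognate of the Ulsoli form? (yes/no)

Derive the expected Nemekish reflex of *dostekel:
Nemekish: *dostekel
  dostekel → dustekel   [vowel merger]
  dustekel → dustikil   [vowel merger]
  dustikil → dustisil   [palatalisation]
  giving Nemekish dustisil.
Nemekish 'dustisil' matches the regular reflex exactly, so the pair is cognate.

yes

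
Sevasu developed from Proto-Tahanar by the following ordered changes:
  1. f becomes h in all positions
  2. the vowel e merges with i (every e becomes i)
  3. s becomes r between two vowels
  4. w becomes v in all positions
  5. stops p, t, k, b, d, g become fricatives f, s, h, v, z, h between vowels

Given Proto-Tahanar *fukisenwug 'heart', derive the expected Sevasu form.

Sevasu: start from *fukisenwug.
  rule 1 (unconditioned shift): fukisenwug → hukisenwug
  rule 2 (vowel merger): hukisenwug → hukisinwug
  rule 3 (rhotacism): hukisinwug → hukirinwug
  rule 4 (unconditioned shift): hukirinwug → hukirinvug
  rule 5 (intervocalic lenition): hukirinvug → huhirinvug
  ⇒ Sevasu huhirinvug

huhirinvug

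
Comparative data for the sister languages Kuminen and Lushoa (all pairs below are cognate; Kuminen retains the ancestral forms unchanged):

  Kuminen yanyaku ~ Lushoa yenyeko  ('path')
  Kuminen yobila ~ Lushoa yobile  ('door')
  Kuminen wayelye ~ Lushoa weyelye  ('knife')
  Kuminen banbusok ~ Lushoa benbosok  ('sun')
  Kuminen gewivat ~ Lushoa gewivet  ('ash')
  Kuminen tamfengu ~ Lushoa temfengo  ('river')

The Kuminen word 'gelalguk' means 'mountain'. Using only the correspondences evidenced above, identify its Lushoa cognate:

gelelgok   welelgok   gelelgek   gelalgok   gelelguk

gelelgok

yanyaku ~ yenyeko, wayelye ~ weyelye — Kuminen a corresponds to Lushoa e after a consonant, before a consonant other than r, m, n, p, b, f, v.
banbusok ~ benbosok — Kuminen u corresponds to Lushoa o after a consonant, before a consonant other than r, m, n, p, b, f, v.
Applying these to Kuminen 'gelalguk':
  gelalguk → gelelguk   (a→e after a consonant, before a consonant other than r, m, n, p, b, f, v)
  gelelguk → gelelgok   (u→o after a consonant, before a consonant other than r, m, n, p, b, f, v)
So the Lushoa cognate is 'gelelgok'.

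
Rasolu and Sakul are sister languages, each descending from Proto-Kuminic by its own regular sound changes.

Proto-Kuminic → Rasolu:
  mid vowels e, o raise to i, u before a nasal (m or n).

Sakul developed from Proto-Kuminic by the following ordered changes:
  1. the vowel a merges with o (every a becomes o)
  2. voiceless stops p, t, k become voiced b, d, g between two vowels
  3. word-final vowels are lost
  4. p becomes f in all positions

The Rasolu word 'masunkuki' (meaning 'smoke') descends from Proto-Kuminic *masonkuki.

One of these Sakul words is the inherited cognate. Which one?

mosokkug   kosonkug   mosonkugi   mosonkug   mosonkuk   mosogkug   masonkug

mosonkug

Sakul: start from *masonkuki.
  rule 1 (vowel merger): masonkuki → mosonkuki
  rule 2 (intervocalic voicing): mosonkuki → mosonkugi
  rule 3 (apocope): mosonkugi → mosonkug
  rule 4: no change — mosonkug
  ⇒ Sakul mosonkug
The other candidates each miss or misapply at least one Sakul change.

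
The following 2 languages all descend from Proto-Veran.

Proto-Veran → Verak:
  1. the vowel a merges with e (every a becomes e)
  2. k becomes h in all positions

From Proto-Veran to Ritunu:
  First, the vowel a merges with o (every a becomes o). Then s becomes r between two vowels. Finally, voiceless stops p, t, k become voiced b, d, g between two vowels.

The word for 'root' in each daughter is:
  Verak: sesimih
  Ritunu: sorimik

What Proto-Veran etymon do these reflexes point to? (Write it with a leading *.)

*sasimik

Position 3: Verak has s, Ritunu has r. Verak preserves s here (none of its changes turn any other segment into s), so the proto-segment is *s.
Position 2: Verak has e, Ritunu has o. Taking the neighbouring segments as reconstructed: Verak e could go back to *a or *e; Ritunu o could go back to *a or *o — the one source consistent with every daughter is *a.
Position 7: Verak has h, Ritunu has k. Ritunu preserves k here (none of its changes turn any other segment into k), so the proto-segment is *k.
The remaining positions agree across the daughters. Check the candidate against every language:
Verak: start from *sasimik.
  rule 1 (vowel merger): sasimik → sesimik
  rule 2 (unconditioned shift): sesimik → sesimih
  ⇒ Verak sesimih
Ritunu: *sasimik
  sasimik → sosimik   [vowel merger]
  sosimik → sorimik   [rhotacism]
  sorimik (rule 3 does not apply)
  giving Ritunu sorimik.
Only *sasimik yields all of Verak sesimih, Ritunu sorimik.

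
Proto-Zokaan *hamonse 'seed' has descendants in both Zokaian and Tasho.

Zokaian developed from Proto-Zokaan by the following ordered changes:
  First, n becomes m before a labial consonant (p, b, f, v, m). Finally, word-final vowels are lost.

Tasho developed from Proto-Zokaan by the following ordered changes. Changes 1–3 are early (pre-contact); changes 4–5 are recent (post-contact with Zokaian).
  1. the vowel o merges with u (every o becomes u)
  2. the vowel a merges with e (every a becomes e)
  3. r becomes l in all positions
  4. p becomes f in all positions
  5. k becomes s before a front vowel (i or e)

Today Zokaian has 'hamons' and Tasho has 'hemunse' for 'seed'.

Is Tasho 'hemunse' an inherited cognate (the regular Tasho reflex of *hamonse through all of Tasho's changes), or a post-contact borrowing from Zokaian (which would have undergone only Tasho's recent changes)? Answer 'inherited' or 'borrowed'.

inherited

If inherited, *hamonse would pass through all of Tasho's changes:
Tasho: *hamonse > hamunse > hemunse  (by vowel merger, vowel merger)
If borrowed from Zokaian 'hamons' after the early changes, it would undergo only the recent ones:
  rule 4 (unconditioned shift): no change (hamons)
  rule 5 (palatalisation): no change (hamons)
  ⇒ as a loan: hamons
Tasho 'hemunse' matches the inherited outcome exactly, so it is an inherited cognate, not a loan.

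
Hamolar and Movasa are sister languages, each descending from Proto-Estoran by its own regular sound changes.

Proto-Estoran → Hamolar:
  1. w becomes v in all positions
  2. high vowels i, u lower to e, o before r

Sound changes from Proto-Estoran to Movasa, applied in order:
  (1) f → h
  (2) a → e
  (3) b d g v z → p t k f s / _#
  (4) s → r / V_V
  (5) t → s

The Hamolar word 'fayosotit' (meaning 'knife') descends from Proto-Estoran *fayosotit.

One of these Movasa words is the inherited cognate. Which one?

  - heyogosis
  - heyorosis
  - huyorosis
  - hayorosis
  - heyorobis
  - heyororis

heyorosis

Movasa: *fayosotit > hayosotit > heyosotit > heyorotit > heyorosis  (by unconditioned shift, vowel merger, rhotacism, unconditioned shift)
The other candidates each miss or misapply at least one Movasa change.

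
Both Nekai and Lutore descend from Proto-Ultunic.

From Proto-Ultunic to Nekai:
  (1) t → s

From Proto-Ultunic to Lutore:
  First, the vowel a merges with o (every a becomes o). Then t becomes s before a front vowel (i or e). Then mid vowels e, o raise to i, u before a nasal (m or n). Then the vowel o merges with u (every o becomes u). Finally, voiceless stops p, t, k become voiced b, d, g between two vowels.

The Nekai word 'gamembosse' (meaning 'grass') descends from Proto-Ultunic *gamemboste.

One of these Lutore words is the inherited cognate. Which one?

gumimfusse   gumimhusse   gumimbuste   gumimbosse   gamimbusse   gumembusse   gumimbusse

Lutore: start from *gamemboste.
  rule 1 (vowel merger): gamemboste → gomemboste
  rule 2 (palatalisation): gomemboste → gomembosse
  rule 3 (pre-nasal raising): gomembosse → gumimbosse
  rule 4 (vowel merger): gumimbosse → gumimbusse
  rule 5: no change — gumimbusse
  ⇒ Lutore gumimbusse
Among the options, 'gumimbusse' alone shows every Lutore change applied in order.

gumimbusse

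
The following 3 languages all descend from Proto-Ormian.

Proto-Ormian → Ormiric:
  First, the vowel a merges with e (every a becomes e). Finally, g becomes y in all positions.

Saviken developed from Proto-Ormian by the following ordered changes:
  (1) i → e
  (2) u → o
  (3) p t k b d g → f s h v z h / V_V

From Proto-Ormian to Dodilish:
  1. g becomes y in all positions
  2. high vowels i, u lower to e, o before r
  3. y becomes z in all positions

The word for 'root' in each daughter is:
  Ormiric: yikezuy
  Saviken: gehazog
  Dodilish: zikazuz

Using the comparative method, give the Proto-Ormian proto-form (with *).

*gikazug

Position 2: Ormiric has i, Saviken has e, Dodilish has i. Ormiric preserves i here (none of its changes turn any other segment into i), so the proto-segment is *i.
Position 7: Ormiric has y, Saviken has g, Dodilish has z. Saviken preserves g here (none of its changes turn any other segment into g), so the proto-segment is *g.
Verify the candidate proto-form against each daughter:
Ormiric: *gikazug
  gikazug → gikezug   [vowel merger]
  gikezug → yikezuy   [unconditioned shift]
  giving Ormiric yikezuy.
Saviken: *gikazug > gekazug > gekazog > gehazog  (by vowel merger, vowel merger, intervocalic lenition)
Dodilish: *gikazug > yikazuy > zikazuz  (by unconditioned shift, unconditioned shift)
*gikazug is the unique common source.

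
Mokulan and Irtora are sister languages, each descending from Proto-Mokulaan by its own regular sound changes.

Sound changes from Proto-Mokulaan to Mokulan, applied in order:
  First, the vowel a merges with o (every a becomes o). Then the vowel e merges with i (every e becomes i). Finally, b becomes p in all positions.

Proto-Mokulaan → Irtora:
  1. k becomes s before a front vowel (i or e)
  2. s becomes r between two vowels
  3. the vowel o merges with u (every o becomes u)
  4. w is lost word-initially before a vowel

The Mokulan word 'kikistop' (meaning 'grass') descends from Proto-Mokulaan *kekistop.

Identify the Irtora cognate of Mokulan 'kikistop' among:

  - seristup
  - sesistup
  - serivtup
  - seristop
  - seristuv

seristup

Irtora: *kekistop > sesistop > seristop > seristup  (by palatalisation, rhotacism, vowel merger)
The other candidates each miss or misapply at least one Irtora change.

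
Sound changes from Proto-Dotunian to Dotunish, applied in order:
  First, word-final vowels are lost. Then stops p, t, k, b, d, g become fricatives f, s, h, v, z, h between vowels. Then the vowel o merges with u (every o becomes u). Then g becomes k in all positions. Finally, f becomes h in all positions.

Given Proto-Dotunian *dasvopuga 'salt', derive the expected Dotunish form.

dasvuhuk

Dotunish: start from *dasvopuga.
  rule 1 (apocope): dasvopuga → dasvopug
  rule 2 (intervocalic lenition): dasvopug → dasvofug
  rule 3 (vowel merger): dasvofug → dasvufug
  rule 4 (unconditioned shift): dasvufug → dasvufuk
  rule 5 (unconditioned shift): dasvufuk → dasvuhuk
  ⇒ Dotunish dasvuhuk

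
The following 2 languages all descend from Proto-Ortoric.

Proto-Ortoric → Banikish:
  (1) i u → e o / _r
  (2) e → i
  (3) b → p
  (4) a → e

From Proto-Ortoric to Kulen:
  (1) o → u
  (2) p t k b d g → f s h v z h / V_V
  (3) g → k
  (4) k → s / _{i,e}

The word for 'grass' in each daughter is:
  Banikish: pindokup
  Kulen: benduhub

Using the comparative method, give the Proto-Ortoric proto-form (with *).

Position 1: Banikish has p, Kulen has b. Kulen preserves b here (none of its changes turn any other segment into b), so the proto-segment is *b.
Position 8: Banikish has p, Kulen has b. Kulen preserves b here (none of its changes turn any other segment into b), so the proto-segment is *b.
Continuing position by position gives *bendokub; check it forward:
Banikish: *bendokub > bindokub > pindokup  (by vowel merger, unconditioned shift)
Kulen: *bendokub > bendukub > benduhub  (by vowel merger, intervocalic lenition)
*bendokub is the unique common source.

*bendokub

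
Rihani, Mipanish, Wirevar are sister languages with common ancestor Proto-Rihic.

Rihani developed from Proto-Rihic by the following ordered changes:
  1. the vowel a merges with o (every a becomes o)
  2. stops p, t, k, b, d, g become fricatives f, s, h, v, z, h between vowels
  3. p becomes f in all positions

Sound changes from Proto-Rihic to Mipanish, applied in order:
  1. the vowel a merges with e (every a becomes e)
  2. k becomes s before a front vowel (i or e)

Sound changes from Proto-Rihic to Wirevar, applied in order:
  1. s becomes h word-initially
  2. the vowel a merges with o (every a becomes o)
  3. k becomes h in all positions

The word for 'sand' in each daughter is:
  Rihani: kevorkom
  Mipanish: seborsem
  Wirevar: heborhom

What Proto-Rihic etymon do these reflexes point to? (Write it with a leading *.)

Position 6: Rihani has k, Mipanish has s, Wirevar has h. Rihani preserves k here (none of its changes turn any other segment into k), so the proto-segment is *k.
Position 3: Rihani has v, Mipanish has b, Wirevar has b. Mipanish preserves b here (none of its changes turn any other segment into b), so the proto-segment is *b.
Continuing position by position gives *keborkam; check it forward:
Rihani: start from *keborkam.
  rule 1 (vowel merger): keborkam → keborkom
  rule 2 (intervocalic lenition): keborkom → kevorkom
  rule 3: no change — kevorkom
  ⇒ Rihani kevorkom
Mipanish: start from *keborkam.
  rule 1 (vowel merger): keborkam → keborkem
  rule 2 (palatalisation): keborkem → seborsem
  ⇒ Mipanish seborsem
Wirevar: start from *keborkam.
  rule 1: no change — keborkam
  rule 2 (vowel merger): keborkam → keborkom
  rule 3 (unconditioned shift): keborkom → heborhom
  ⇒ Wirevar heborhom
*keborkam is the unique common source.

*keborkam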